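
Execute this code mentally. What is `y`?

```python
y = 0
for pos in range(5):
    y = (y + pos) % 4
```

Let's trace through this code step by step.

Initialize: y = 0
Entering loop: for pos in range(5):

After execution: y = 2
2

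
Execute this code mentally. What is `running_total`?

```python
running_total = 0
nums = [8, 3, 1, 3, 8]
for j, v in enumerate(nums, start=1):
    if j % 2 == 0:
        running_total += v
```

Let's trace through this code step by step.

Initialize: running_total = 0
Initialize: nums = [8, 3, 1, 3, 8]
Entering loop: for j, v in enumerate(nums, start=1):

After execution: running_total = 6
6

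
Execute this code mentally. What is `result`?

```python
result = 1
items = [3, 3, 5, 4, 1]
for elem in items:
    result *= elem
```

Let's trace through this code step by step.

Initialize: result = 1
Initialize: items = [3, 3, 5, 4, 1]
Entering loop: for elem in items:

After execution: result = 180
180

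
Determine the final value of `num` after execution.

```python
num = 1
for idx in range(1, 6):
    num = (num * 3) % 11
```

Let's trace through this code step by step.

Initialize: num = 1
Entering loop: for idx in range(1, 6):

After execution: num = 1
1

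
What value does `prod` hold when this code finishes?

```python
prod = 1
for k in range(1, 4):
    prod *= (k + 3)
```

Let's trace through this code step by step.

Initialize: prod = 1
Entering loop: for k in range(1, 4):

After execution: prod = 120
120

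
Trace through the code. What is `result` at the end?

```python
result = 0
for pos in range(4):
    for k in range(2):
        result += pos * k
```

Let's trace through this code step by step.

Initialize: result = 0
Entering loop: for pos in range(4):

After execution: result = 6
6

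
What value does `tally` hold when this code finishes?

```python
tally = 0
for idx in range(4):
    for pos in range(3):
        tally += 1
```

Let's trace through this code step by step.

Initialize: tally = 0
Entering loop: for idx in range(4):

After execution: tally = 12
12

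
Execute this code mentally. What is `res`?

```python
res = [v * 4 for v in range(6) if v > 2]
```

Let's trace through this code step by step.

Initialize: res = [v * 4 for v in range(6) if v > 2]

After execution: res = [12, 16, 20]
[12, 16, 20]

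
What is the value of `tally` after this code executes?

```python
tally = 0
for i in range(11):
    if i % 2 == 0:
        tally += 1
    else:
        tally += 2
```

Let's trace through this code step by step.

Initialize: tally = 0
Entering loop: for i in range(11):

After execution: tally = 16
16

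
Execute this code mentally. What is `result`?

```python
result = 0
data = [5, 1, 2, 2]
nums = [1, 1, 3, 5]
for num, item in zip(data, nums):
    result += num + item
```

Let's trace through this code step by step.

Initialize: result = 0
Initialize: data = [5, 1, 2, 2]
Initialize: nums = [1, 1, 3, 5]
Entering loop: for num, item in zip(data, nums):

After execution: result = 20
20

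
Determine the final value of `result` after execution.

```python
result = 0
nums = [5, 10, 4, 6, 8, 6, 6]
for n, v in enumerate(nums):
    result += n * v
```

Let's trace through this code step by step.

Initialize: result = 0
Initialize: nums = [5, 10, 4, 6, 8, 6, 6]
Entering loop: for n, v in enumerate(nums):

After execution: result = 134
134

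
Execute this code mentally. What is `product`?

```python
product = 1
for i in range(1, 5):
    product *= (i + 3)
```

Let's trace through this code step by step.

Initialize: product = 1
Entering loop: for i in range(1, 5):

After execution: product = 840
840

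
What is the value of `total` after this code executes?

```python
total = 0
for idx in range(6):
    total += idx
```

Let's trace through this code step by step.

Initialize: total = 0
Entering loop: for idx in range(6):

After execution: total = 15
15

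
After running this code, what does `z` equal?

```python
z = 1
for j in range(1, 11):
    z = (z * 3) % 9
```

Let's trace through this code step by step.

Initialize: z = 1
Entering loop: for j in range(1, 11):

After execution: z = 0
0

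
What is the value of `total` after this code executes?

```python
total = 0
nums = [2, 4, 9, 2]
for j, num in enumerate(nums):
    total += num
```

Let's trace through this code step by step.

Initialize: total = 0
Initialize: nums = [2, 4, 9, 2]
Entering loop: for j, num in enumerate(nums):

After execution: total = 17
17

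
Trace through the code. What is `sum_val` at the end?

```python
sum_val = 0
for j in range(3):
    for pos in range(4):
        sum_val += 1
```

Let's trace through this code step by step.

Initialize: sum_val = 0
Entering loop: for j in range(3):

After execution: sum_val = 12
12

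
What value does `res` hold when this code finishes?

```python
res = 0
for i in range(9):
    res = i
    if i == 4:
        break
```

Let's trace through this code step by step.

Initialize: res = 0
Entering loop: for i in range(9):

After execution: res = 4
4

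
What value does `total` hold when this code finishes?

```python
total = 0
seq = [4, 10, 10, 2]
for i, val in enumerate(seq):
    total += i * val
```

Let's trace through this code step by step.

Initialize: total = 0
Initialize: seq = [4, 10, 10, 2]
Entering loop: for i, val in enumerate(seq):

After execution: total = 36
36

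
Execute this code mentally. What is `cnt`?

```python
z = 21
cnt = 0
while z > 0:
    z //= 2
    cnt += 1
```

Let's trace through this code step by step.

Initialize: z = 21
Initialize: cnt = 0
Entering loop: while z > 0:

After execution: cnt = 5
5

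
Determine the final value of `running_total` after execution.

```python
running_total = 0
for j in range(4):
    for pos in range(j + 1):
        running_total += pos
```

Let's trace through this code step by step.

Initialize: running_total = 0
Entering loop: for j in range(4):

After execution: running_total = 10
10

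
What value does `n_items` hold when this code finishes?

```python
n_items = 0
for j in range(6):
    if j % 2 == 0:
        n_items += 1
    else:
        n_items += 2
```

Let's trace through this code step by step.

Initialize: n_items = 0
Entering loop: for j in range(6):

After execution: n_items = 9
9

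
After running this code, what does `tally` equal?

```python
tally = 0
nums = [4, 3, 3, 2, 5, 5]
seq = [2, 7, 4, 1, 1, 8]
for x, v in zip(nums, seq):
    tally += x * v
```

Let's trace through this code step by step.

Initialize: tally = 0
Initialize: nums = [4, 3, 3, 2, 5, 5]
Initialize: seq = [2, 7, 4, 1, 1, 8]
Entering loop: for x, v in zip(nums, seq):

After execution: tally = 88
88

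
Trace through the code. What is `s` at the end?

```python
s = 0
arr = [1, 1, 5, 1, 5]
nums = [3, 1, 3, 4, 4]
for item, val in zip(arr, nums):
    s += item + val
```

Let's trace through this code step by step.

Initialize: s = 0
Initialize: arr = [1, 1, 5, 1, 5]
Initialize: nums = [3, 1, 3, 4, 4]
Entering loop: for item, val in zip(arr, nums):

After execution: s = 28
28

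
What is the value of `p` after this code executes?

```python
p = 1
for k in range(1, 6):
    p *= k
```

Let's trace through this code step by step.

Initialize: p = 1
Entering loop: for k in range(1, 6):

After execution: p = 120
120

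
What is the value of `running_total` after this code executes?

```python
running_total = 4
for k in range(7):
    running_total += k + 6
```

Let's trace through this code step by step.

Initialize: running_total = 4
Entering loop: for k in range(7):

After execution: running_total = 67
67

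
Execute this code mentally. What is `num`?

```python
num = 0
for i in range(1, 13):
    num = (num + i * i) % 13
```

Let's trace through this code step by step.

Initialize: num = 0
Entering loop: for i in range(1, 13):

After execution: num = 0
0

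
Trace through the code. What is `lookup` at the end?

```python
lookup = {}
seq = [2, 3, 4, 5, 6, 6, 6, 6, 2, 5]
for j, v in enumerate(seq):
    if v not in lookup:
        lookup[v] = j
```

Let's trace through this code step by step.

Initialize: lookup = {}
Initialize: seq = [2, 3, 4, 5, 6, 6, 6, 6, 2, 5]
Entering loop: for j, v in enumerate(seq):

After execution: lookup = {2: 0, 3: 1, 4: 2, 5: 3, 6: 4}
{2: 0, 3: 1, 4: 2, 5: 3, 6: 4}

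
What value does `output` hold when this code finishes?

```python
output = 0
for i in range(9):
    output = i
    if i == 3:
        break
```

Let's trace through this code step by step.

Initialize: output = 0
Entering loop: for i in range(9):

After execution: output = 3
3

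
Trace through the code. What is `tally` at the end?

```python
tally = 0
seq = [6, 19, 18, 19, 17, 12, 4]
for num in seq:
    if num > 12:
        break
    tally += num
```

Let's trace through this code step by step.

Initialize: tally = 0
Initialize: seq = [6, 19, 18, 19, 17, 12, 4]
Entering loop: for num in seq:

After execution: tally = 6
6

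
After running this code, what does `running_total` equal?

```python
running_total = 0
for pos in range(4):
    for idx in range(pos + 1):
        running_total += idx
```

Let's trace through this code step by step.

Initialize: running_total = 0
Entering loop: for pos in range(4):

After execution: running_total = 10
10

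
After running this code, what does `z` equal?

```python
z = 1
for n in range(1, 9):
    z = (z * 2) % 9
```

Let's trace through this code step by step.

Initialize: z = 1
Entering loop: for n in range(1, 9):

After execution: z = 4
4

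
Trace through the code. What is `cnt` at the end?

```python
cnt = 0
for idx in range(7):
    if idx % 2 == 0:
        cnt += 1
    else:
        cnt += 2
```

Let's trace through this code step by step.

Initialize: cnt = 0
Entering loop: for idx in range(7):

After execution: cnt = 10
10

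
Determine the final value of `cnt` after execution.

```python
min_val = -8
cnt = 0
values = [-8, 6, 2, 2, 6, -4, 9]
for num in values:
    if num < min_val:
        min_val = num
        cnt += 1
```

Let's trace through this code step by step.

Initialize: min_val = -8
Initialize: cnt = 0
Initialize: values = [-8, 6, 2, 2, 6, -4, 9]
Entering loop: for num in values:

After execution: cnt = 0
0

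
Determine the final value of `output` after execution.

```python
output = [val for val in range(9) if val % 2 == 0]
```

Let's trace through this code step by step.

Initialize: output = [val for val in range(9) if val % 2 == 0]

After execution: output = [0, 2, 4, 6, 8]
[0, 2, 4, 6, 8]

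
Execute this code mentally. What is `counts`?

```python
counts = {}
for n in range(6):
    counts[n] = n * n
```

Let's trace through this code step by step.

Initialize: counts = {}
Entering loop: for n in range(6):

After execution: counts = {0: 0, 1: 1, 2: 4, 3: 9, 4: 16, 5: 25}
{0: 0, 1: 1, 2: 4, 3: 9, 4: 16, 5: 25}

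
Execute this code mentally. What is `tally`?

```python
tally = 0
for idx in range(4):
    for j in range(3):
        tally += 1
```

Let's trace through this code step by step.

Initialize: tally = 0
Entering loop: for idx in range(4):

After execution: tally = 12
12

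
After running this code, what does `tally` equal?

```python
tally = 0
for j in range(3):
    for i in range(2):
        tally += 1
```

Let's trace through this code step by step.

Initialize: tally = 0
Entering loop: for j in range(3):

After execution: tally = 6
6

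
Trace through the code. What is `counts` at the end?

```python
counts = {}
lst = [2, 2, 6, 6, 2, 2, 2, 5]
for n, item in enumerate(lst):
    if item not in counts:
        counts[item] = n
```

Let's trace through this code step by step.

Initialize: counts = {}
Initialize: lst = [2, 2, 6, 6, 2, 2, 2, 5]
Entering loop: for n, item in enumerate(lst):

After execution: counts = {2: 0, 6: 2, 5: 7}
{2: 0, 6: 2, 5: 7}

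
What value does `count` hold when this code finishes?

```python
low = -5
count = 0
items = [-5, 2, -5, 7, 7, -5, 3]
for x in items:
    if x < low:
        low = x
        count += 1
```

Let's trace through this code step by step.

Initialize: low = -5
Initialize: count = 0
Initialize: items = [-5, 2, -5, 7, 7, -5, 3]
Entering loop: for x in items:

After execution: count = 0
0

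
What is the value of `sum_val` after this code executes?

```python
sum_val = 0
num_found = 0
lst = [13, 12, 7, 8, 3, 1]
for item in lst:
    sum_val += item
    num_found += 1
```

Let's trace through this code step by step.

Initialize: sum_val = 0
Initialize: num_found = 0
Initialize: lst = [13, 12, 7, 8, 3, 1]
Entering loop: for item in lst:

After execution: sum_val = 44
44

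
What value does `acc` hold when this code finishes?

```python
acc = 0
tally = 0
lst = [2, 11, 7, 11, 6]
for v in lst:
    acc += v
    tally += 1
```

Let's trace through this code step by step.

Initialize: acc = 0
Initialize: tally = 0
Initialize: lst = [2, 11, 7, 11, 6]
Entering loop: for v in lst:

After execution: acc = 37
37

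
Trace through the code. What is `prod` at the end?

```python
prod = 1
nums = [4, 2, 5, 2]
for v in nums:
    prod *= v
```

Let's trace through this code step by step.

Initialize: prod = 1
Initialize: nums = [4, 2, 5, 2]
Entering loop: for v in nums:

After execution: prod = 80
80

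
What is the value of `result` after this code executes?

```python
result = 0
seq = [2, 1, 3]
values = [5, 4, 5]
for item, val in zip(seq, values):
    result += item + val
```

Let's trace through this code step by step.

Initialize: result = 0
Initialize: seq = [2, 1, 3]
Initialize: values = [5, 4, 5]
Entering loop: for item, val in zip(seq, values):

After execution: result = 20
20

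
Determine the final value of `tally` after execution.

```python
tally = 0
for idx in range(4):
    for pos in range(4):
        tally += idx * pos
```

Let's trace through this code step by step.

Initialize: tally = 0
Entering loop: for idx in range(4):

After execution: tally = 36
36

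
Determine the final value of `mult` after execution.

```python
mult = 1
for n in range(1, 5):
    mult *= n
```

Let's trace through this code step by step.

Initialize: mult = 1
Entering loop: for n in range(1, 5):

After execution: mult = 24
24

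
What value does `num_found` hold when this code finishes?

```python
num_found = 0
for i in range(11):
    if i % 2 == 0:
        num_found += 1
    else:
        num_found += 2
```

Let's trace through this code step by step.

Initialize: num_found = 0
Entering loop: for i in range(11):

After execution: num_found = 16
16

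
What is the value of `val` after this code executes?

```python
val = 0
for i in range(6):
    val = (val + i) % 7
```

Let's trace through this code step by step.

Initialize: val = 0
Entering loop: for i in range(6):

After execution: val = 1
1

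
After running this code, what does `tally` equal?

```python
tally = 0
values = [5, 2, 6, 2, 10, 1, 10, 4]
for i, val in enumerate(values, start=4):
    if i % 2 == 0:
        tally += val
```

Let's trace through this code step by step.

Initialize: tally = 0
Initialize: values = [5, 2, 6, 2, 10, 1, 10, 4]
Entering loop: for i, val in enumerate(values, start=4):

After execution: tally = 31
31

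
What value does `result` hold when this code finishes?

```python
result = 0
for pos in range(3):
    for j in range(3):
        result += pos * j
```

Let's trace through this code step by step.

Initialize: result = 0
Entering loop: for pos in range(3):

After execution: result = 9
9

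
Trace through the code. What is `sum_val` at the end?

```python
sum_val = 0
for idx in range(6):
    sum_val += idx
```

Let's trace through this code step by step.

Initialize: sum_val = 0
Entering loop: for idx in range(6):

After execution: sum_val = 15
15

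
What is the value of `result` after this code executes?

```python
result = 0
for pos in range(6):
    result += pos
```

Let's trace through this code step by step.

Initialize: result = 0
Entering loop: for pos in range(6):

After execution: result = 15
15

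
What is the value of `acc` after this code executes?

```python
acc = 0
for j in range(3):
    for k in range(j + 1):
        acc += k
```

Let's trace through this code step by step.

Initialize: acc = 0
Entering loop: for j in range(3):

After execution: acc = 4
4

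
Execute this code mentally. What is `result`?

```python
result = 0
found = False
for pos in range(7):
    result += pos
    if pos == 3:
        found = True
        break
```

Let's trace through this code step by step.

Initialize: result = 0
Initialize: found = False
Entering loop: for pos in range(7):

After execution: result = 6
6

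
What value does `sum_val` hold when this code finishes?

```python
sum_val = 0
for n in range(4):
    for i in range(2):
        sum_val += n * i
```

Let's trace through this code step by step.

Initialize: sum_val = 0
Entering loop: for n in range(4):

After execution: sum_val = 6
6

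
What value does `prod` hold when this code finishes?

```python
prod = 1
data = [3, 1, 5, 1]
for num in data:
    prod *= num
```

Let's trace through this code step by step.

Initialize: prod = 1
Initialize: data = [3, 1, 5, 1]
Entering loop: for num in data:

After execution: prod = 15
15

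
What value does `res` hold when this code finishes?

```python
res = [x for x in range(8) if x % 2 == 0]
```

Let's trace through this code step by step.

Initialize: res = [x for x in range(8) if x % 2 == 0]

After execution: res = [0, 2, 4, 6]
[0, 2, 4, 6]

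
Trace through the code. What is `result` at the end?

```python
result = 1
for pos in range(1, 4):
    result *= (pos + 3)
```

Let's trace through this code step by step.

Initialize: result = 1
Entering loop: for pos in range(1, 4):

After execution: result = 120
120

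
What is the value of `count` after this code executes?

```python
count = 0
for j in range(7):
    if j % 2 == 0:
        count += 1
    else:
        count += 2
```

Let's trace through this code step by step.

Initialize: count = 0
Entering loop: for j in range(7):

After execution: count = 10
10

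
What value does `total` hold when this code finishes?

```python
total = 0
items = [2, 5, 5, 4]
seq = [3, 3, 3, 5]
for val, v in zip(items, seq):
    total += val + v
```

Let's trace through this code step by step.

Initialize: total = 0
Initialize: items = [2, 5, 5, 4]
Initialize: seq = [3, 3, 3, 5]
Entering loop: for val, v in zip(items, seq):

After execution: total = 30
30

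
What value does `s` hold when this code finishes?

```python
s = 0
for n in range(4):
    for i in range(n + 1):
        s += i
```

Let's trace through this code step by step.

Initialize: s = 0
Entering loop: for n in range(4):

After execution: s = 10
10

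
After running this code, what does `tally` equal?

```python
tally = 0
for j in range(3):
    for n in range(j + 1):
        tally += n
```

Let's trace through this code step by step.

Initialize: tally = 0
Entering loop: for j in range(3):

After execution: tally = 4
4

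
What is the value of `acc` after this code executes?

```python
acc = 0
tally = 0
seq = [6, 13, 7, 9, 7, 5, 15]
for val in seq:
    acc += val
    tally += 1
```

Let's trace through this code step by step.

Initialize: acc = 0
Initialize: tally = 0
Initialize: seq = [6, 13, 7, 9, 7, 5, 15]
Entering loop: for val in seq:

After execution: acc = 62
62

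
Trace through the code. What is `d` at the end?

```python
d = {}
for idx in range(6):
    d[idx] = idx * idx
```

Let's trace through this code step by step.

Initialize: d = {}
Entering loop: for idx in range(6):

After execution: d = {0: 0, 1: 1, 2: 4, 3: 9, 4: 16, 5: 25}
{0: 0, 1: 1, 2: 4, 3: 9, 4: 16, 5: 25}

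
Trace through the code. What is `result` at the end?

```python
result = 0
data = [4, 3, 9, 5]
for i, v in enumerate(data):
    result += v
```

Let's trace through this code step by step.

Initialize: result = 0
Initialize: data = [4, 3, 9, 5]
Entering loop: for i, v in enumerate(data):

After execution: result = 21
21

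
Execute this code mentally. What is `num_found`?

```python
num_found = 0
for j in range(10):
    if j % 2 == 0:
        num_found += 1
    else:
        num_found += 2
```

Let's trace through this code step by step.

Initialize: num_found = 0
Entering loop: for j in range(10):

After execution: num_found = 15
15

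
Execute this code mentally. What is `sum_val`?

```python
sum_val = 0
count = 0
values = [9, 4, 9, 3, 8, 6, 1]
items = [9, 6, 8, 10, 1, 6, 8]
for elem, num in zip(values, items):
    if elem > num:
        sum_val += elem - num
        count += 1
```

Let's trace through this code step by step.

Initialize: sum_val = 0
Initialize: count = 0
Initialize: values = [9, 4, 9, 3, 8, 6, 1]
Initialize: items = [9, 6, 8, 10, 1, 6, 8]
Entering loop: for elem, num in zip(values, items):

After execution: sum_val = 8
8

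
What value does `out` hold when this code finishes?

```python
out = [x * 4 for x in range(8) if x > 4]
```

Let's trace through this code step by step.

Initialize: out = [x * 4 for x in range(8) if x > 4]

After execution: out = [20, 24, 28]
[20, 24, 28]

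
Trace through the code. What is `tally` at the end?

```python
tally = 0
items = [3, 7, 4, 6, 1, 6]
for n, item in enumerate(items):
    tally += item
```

Let's trace through this code step by step.

Initialize: tally = 0
Initialize: items = [3, 7, 4, 6, 1, 6]
Entering loop: for n, item in enumerate(items):

After execution: tally = 27
27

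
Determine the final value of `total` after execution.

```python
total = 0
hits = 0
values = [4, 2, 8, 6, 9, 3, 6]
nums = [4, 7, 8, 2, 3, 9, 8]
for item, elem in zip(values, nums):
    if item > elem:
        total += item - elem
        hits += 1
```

Let's trace through this code step by step.

Initialize: total = 0
Initialize: hits = 0
Initialize: values = [4, 2, 8, 6, 9, 3, 6]
Initialize: nums = [4, 7, 8, 2, 3, 9, 8]
Entering loop: for item, elem in zip(values, nums):

After execution: total = 10
10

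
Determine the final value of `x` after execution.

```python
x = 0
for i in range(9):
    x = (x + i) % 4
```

Let's trace through this code step by step.

Initialize: x = 0
Entering loop: for i in range(9):

After execution: x = 0
0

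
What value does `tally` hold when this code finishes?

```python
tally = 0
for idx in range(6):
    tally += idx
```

Let's trace through this code step by step.

Initialize: tally = 0
Entering loop: for idx in range(6):

After execution: tally = 15
15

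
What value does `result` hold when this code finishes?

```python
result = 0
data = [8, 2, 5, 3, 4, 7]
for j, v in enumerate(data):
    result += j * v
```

Let's trace through this code step by step.

Initialize: result = 0
Initialize: data = [8, 2, 5, 3, 4, 7]
Entering loop: for j, v in enumerate(data):

After execution: result = 72
72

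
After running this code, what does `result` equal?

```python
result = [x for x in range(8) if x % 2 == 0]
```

Let's trace through this code step by step.

Initialize: result = [x for x in range(8) if x % 2 == 0]

After execution: result = [0, 2, 4, 6]
[0, 2, 4, 6]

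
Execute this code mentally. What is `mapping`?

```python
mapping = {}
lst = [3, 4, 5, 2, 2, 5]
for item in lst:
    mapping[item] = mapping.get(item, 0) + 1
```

Let's trace through this code step by step.

Initialize: mapping = {}
Initialize: lst = [3, 4, 5, 2, 2, 5]
Entering loop: for item in lst:

After execution: mapping = {3: 1, 4: 1, 5: 2, 2: 2}
{3: 1, 4: 1, 5: 2, 2: 2}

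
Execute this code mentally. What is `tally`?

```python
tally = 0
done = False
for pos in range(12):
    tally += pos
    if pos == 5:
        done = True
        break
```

Let's trace through this code step by step.

Initialize: tally = 0
Initialize: done = False
Entering loop: for pos in range(12):

After execution: tally = 15
15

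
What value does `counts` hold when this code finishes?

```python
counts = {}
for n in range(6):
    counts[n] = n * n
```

Let's trace through this code step by step.

Initialize: counts = {}
Entering loop: for n in range(6):

After execution: counts = {0: 0, 1: 1, 2: 4, 3: 9, 4: 16, 5: 25}
{0: 0, 1: 1, 2: 4, 3: 9, 4: 16, 5: 25}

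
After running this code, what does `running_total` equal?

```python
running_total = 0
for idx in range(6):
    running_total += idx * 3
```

Let's trace through this code step by step.

Initialize: running_total = 0
Entering loop: for idx in range(6):

After execution: running_total = 45
45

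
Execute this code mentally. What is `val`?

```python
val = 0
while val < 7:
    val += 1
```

Let's trace through this code step by step.

Initialize: val = 0
Entering loop: while val < 7:

After execution: val = 7
7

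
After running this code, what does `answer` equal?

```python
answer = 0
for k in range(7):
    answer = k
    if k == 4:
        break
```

Let's trace through this code step by step.

Initialize: answer = 0
Entering loop: for k in range(7):

After execution: answer = 4
4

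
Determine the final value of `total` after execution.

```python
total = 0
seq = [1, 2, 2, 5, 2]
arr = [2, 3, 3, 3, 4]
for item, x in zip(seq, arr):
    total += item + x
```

Let's trace through this code step by step.

Initialize: total = 0
Initialize: seq = [1, 2, 2, 5, 2]
Initialize: arr = [2, 3, 3, 3, 4]
Entering loop: for item, x in zip(seq, arr):

After execution: total = 27
27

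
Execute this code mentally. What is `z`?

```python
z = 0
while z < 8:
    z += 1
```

Let's trace through this code step by step.

Initialize: z = 0
Entering loop: while z < 8:

After execution: z = 8
8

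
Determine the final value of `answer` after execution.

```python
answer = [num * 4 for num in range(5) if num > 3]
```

Let's trace through this code step by step.

Initialize: answer = [num * 4 for num in range(5) if num > 3]

After execution: answer = [16]
[16]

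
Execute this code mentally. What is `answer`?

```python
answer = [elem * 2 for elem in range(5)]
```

Let's trace through this code step by step.

Initialize: answer = [elem * 2 for elem in range(5)]

After execution: answer = [0, 2, 4, 6, 8]
[0, 2, 4, 6, 8]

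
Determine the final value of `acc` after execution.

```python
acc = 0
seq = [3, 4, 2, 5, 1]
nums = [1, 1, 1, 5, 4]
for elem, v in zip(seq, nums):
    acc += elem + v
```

Let's trace through this code step by step.

Initialize: acc = 0
Initialize: seq = [3, 4, 2, 5, 1]
Initialize: nums = [1, 1, 1, 5, 4]
Entering loop: for elem, v in zip(seq, nums):

After execution: acc = 27
27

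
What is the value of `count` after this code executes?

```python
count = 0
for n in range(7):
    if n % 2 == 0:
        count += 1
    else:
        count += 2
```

Let's trace through this code step by step.

Initialize: count = 0
Entering loop: for n in range(7):

After execution: count = 10
10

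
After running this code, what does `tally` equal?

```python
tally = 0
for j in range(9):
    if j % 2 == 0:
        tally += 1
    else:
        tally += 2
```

Let's trace through this code step by step.

Initialize: tally = 0
Entering loop: for j in range(9):

After execution: tally = 13
13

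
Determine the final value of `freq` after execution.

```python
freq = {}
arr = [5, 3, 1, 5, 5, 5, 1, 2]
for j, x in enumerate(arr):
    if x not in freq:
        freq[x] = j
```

Let's trace through this code step by step.

Initialize: freq = {}
Initialize: arr = [5, 3, 1, 5, 5, 5, 1, 2]
Entering loop: for j, x in enumerate(arr):

After execution: freq = {5: 0, 3: 1, 1: 2, 2: 7}
{5: 0, 3: 1, 1: 2, 2: 7}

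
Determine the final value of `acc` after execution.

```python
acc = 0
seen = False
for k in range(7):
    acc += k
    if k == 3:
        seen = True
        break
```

Let's trace through this code step by step.

Initialize: acc = 0
Initialize: seen = False
Entering loop: for k in range(7):

After execution: acc = 6
6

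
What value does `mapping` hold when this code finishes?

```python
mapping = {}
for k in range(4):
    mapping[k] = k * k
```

Let's trace through this code step by step.

Initialize: mapping = {}
Entering loop: for k in range(4):

After execution: mapping = {0: 0, 1: 1, 2: 4, 3: 9}
{0: 0, 1: 1, 2: 4, 3: 9}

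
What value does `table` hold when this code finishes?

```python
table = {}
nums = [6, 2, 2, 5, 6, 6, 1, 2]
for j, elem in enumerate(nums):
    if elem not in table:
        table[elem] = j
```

Let's trace through this code step by step.

Initialize: table = {}
Initialize: nums = [6, 2, 2, 5, 6, 6, 1, 2]
Entering loop: for j, elem in enumerate(nums):

After execution: table = {6: 0, 2: 1, 5: 3, 1: 6}
{6: 0, 2: 1, 5: 3, 1: 6}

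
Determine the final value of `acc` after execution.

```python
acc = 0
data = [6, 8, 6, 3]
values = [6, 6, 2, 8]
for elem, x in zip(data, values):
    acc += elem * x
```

Let's trace through this code step by step.

Initialize: acc = 0
Initialize: data = [6, 8, 6, 3]
Initialize: values = [6, 6, 2, 8]
Entering loop: for elem, x in zip(data, values):

After execution: acc = 120
120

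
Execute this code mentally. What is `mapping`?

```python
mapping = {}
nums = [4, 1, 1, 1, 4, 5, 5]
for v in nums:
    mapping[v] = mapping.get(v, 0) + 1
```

Let's trace through this code step by step.

Initialize: mapping = {}
Initialize: nums = [4, 1, 1, 1, 4, 5, 5]
Entering loop: for v in nums:

After execution: mapping = {4: 2, 1: 3, 5: 2}
{4: 2, 1: 3, 5: 2}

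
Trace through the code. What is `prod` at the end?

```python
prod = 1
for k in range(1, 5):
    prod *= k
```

Let's trace through this code step by step.

Initialize: prod = 1
Entering loop: for k in range(1, 5):

After execution: prod = 24
24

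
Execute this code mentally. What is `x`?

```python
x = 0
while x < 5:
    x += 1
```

Let's trace through this code step by step.

Initialize: x = 0
Entering loop: while x < 5:

After execution: x = 5
5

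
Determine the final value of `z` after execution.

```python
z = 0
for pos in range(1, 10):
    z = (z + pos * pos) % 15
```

Let's trace through this code step by step.

Initialize: z = 0
Entering loop: for pos in range(1, 10):

After execution: z = 0
0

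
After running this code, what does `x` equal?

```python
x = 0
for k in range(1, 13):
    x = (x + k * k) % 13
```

Let's trace through this code step by step.

Initialize: x = 0
Entering loop: for k in range(1, 13):

After execution: x = 0
0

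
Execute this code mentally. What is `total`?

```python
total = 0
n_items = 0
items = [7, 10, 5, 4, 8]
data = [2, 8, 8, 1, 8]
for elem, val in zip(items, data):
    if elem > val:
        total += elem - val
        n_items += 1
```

Let's trace through this code step by step.

Initialize: total = 0
Initialize: n_items = 0
Initialize: items = [7, 10, 5, 4, 8]
Initialize: data = [2, 8, 8, 1, 8]
Entering loop: for elem, val in zip(items, data):

After execution: total = 10
10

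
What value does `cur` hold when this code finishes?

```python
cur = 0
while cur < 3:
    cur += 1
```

Let's trace through this code step by step.

Initialize: cur = 0
Entering loop: while cur < 3:

After execution: cur = 3
3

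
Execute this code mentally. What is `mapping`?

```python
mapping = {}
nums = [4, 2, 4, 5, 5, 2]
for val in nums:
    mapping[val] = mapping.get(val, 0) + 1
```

Let's trace through this code step by step.

Initialize: mapping = {}
Initialize: nums = [4, 2, 4, 5, 5, 2]
Entering loop: for val in nums:

After execution: mapping = {4: 2, 2: 2, 5: 2}
{4: 2, 2: 2, 5: 2}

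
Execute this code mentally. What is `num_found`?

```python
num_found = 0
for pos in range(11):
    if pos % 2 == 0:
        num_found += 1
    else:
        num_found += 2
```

Let's trace through this code step by step.

Initialize: num_found = 0
Entering loop: for pos in range(11):

After execution: num_found = 16
16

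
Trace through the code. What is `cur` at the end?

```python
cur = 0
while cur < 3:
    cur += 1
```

Let's trace through this code step by step.

Initialize: cur = 0
Entering loop: while cur < 3:

After execution: cur = 3
3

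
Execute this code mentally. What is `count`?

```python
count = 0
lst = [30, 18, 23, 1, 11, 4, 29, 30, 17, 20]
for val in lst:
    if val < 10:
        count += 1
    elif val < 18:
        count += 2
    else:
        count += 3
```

Let's trace through this code step by step.

Initialize: count = 0
Initialize: lst = [30, 18, 23, 1, 11, 4, 29, 30, 17, 20]
Entering loop: for val in lst:

After execution: count = 24
24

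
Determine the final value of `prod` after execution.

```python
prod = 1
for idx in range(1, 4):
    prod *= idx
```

Let's trace through this code step by step.

Initialize: prod = 1
Entering loop: for idx in range(1, 4):

After execution: prod = 6
6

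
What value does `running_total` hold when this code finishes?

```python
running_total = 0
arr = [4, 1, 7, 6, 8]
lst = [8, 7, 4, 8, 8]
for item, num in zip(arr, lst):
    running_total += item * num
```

Let's trace through this code step by step.

Initialize: running_total = 0
Initialize: arr = [4, 1, 7, 6, 8]
Initialize: lst = [8, 7, 4, 8, 8]
Entering loop: for item, num in zip(arr, lst):

After execution: running_total = 179
179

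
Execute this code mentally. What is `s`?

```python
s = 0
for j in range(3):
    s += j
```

Let's trace through this code step by step.

Initialize: s = 0
Entering loop: for j in range(3):

After execution: s = 3
3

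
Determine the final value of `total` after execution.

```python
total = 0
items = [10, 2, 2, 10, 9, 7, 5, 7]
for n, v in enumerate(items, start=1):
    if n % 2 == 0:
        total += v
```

Let's trace through this code step by step.

Initialize: total = 0
Initialize: items = [10, 2, 2, 10, 9, 7, 5, 7]
Entering loop: for n, v in enumerate(items, start=1):

After execution: total = 26
26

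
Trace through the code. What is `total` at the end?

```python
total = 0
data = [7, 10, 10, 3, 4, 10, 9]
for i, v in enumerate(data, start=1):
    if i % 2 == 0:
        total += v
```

Let's trace through this code step by step.

Initialize: total = 0
Initialize: data = [7, 10, 10, 3, 4, 10, 9]
Entering loop: for i, v in enumerate(data, start=1):

After execution: total = 23
23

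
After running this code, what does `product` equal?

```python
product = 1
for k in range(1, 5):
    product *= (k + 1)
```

Let's trace through this code step by step.

Initialize: product = 1
Entering loop: for k in range(1, 5):

After execution: product = 120
120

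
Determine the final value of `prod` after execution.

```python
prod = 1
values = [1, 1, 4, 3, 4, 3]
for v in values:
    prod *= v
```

Let's trace through this code step by step.

Initialize: prod = 1
Initialize: values = [1, 1, 4, 3, 4, 3]
Entering loop: for v in values:

After execution: prod = 144
144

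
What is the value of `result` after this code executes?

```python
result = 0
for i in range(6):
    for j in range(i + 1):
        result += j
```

Let's trace through this code step by step.

Initialize: result = 0
Entering loop: for i in range(6):

After execution: result = 35
35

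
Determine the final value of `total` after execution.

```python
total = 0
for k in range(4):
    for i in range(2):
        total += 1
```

Let's trace through this code step by step.

Initialize: total = 0
Entering loop: for k in range(4):

After execution: total = 8
8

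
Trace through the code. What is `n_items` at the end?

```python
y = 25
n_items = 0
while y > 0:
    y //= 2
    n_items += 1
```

Let's trace through this code step by step.

Initialize: y = 25
Initialize: n_items = 0
Entering loop: while y > 0:

After execution: n_items = 5
5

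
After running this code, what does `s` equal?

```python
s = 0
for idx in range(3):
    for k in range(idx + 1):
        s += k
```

Let's trace through this code step by step.

Initialize: s = 0
Entering loop: for idx in range(3):

After execution: s = 4
4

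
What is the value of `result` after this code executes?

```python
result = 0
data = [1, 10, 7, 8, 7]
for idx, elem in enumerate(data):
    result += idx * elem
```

Let's trace through this code step by step.

Initialize: result = 0
Initialize: data = [1, 10, 7, 8, 7]
Entering loop: for idx, elem in enumerate(data):

After execution: result = 76
76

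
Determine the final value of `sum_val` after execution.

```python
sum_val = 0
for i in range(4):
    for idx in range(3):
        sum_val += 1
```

Let's trace through this code step by step.

Initialize: sum_val = 0
Entering loop: for i in range(4):

After execution: sum_val = 12
12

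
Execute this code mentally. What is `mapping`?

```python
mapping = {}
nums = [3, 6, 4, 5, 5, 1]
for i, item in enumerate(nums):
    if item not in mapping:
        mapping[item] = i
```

Let's trace through this code step by step.

Initialize: mapping = {}
Initialize: nums = [3, 6, 4, 5, 5, 1]
Entering loop: for i, item in enumerate(nums):

After execution: mapping = {3: 0, 6: 1, 4: 2, 5: 3, 1: 5}
{3: 0, 6: 1, 4: 2, 5: 3, 1: 5}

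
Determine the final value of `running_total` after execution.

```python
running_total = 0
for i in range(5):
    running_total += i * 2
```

Let's trace through this code step by step.

Initialize: running_total = 0
Entering loop: for i in range(5):

After execution: running_total = 20
20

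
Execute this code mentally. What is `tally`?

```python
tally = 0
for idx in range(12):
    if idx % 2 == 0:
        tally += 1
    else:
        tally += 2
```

Let's trace through this code step by step.

Initialize: tally = 0
Entering loop: for idx in range(12):

After execution: tally = 18
18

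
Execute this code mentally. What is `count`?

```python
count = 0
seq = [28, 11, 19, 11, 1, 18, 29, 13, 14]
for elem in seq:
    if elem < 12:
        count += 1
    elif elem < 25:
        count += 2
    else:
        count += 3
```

Let's trace through this code step by step.

Initialize: count = 0
Initialize: seq = [28, 11, 19, 11, 1, 18, 29, 13, 14]
Entering loop: for elem in seq:

After execution: count = 17
17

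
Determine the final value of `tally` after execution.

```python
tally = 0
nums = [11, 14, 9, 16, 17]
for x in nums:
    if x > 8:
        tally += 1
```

Let's trace through this code step by step.

Initialize: tally = 0
Initialize: nums = [11, 14, 9, 16, 17]
Entering loop: for x in nums:

After execution: tally = 5
5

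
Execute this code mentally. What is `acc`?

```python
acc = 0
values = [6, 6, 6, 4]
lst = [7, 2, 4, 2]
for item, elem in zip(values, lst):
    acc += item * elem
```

Let's trace through this code step by step.

Initialize: acc = 0
Initialize: values = [6, 6, 6, 4]
Initialize: lst = [7, 2, 4, 2]
Entering loop: for item, elem in zip(values, lst):

After execution: acc = 86
86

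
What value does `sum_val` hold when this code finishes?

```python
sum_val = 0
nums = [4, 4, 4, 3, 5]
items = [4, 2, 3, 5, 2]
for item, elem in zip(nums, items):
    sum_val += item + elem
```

Let's trace through this code step by step.

Initialize: sum_val = 0
Initialize: nums = [4, 4, 4, 3, 5]
Initialize: items = [4, 2, 3, 5, 2]
Entering loop: for item, elem in zip(nums, items):

After execution: sum_val = 36
36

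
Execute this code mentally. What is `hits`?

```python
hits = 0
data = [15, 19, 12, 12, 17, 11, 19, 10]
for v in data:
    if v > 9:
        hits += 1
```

Let's trace through this code step by step.

Initialize: hits = 0
Initialize: data = [15, 19, 12, 12, 17, 11, 19, 10]
Entering loop: for v in data:

After execution: hits = 8
8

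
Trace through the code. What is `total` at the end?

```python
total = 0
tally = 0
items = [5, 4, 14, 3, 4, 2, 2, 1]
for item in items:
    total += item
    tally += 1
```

Let's trace through this code step by step.

Initialize: total = 0
Initialize: tally = 0
Initialize: items = [5, 4, 14, 3, 4, 2, 2, 1]
Entering loop: for item in items:

After execution: total = 35
35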